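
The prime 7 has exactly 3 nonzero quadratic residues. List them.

1,2,4

Square k = 1,…,3 (k and 7−k give the same square):
1²=1, 2²=4, 3²≡2 (mod 7).
So the quadratic residues mod 7 are {1, 2, 4}.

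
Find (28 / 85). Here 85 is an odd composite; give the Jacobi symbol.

1

Pull out 2^2: since 85 ≡ 5 (mod 8), (2/85) = -1, so (2/85)^2 = +1.
Reciprocity: 7 ≡ 3 and 85 ≡ 1 (mod 4), so (7/85) = +(85/7).
Reduce top mod 7: now compute (1/7).
Reached (1/7) = 1. Collecting the sign flips along the way, the symbol is +1.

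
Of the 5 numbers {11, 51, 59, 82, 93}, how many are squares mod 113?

3

(11/113) = +1 → QR.
(51/113) = +1 → QR.
(59/113) = -1 → non-residue.
(82/113) = +1 → QR.
(93/113) = -1 → non-residue.
Total quadratic residues among the 5: 3.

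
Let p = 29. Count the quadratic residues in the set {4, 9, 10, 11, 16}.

3

(4/29) = +1 → QR.
(9/29) = +1 → QR.
(10/29) = -1 → non-residue.
(11/29) = -1 → non-residue.
(16/29) = +1 → QR.
Total quadratic residues among the 5: 3.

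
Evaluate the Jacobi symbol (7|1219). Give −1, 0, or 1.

-1

Reciprocity: 7 ≡ 3 and 1219 ≡ 3 (mod 4), so (7/1219) = −(1219/7).
Reduce top mod 7: now compute (1/7).
Reached (1/7) = 1. Collecting the sign flips along the way, the symbol is -1.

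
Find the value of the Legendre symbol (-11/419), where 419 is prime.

First reduce: -11 ≡ 408 (mod 419).
Pull out 2^3: since 419 ≡ 3 (mod 8), (2/419) = -1, so (2/419)^3 = -1.
Reciprocity: 51 ≡ 3 and 419 ≡ 3 (mod 4), so (51/419) = −(419/51).
Reduce top mod 51: now compute (11/51).
Reciprocity: 11 ≡ 3 and 51 ≡ 3 (mod 4), so (11/51) = −(51/11).
Reduce top mod 11: now compute (7/11).
Reciprocity: 7 ≡ 3 and 11 ≡ 3 (mod 4), so (7/11) = −(11/7).
Reduce top mod 7: now compute (4/7).
Pull out 2^2: since 7 ≡ 7 (mod 8), (2/7) = +1, so (2/7)^2 = +1.
Reached (1/7) = 1. Collecting the sign flips along the way, the symbol is +1.

1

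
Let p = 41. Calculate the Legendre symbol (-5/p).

First reduce: -5 ≡ 36 (mod 41).
Pull out 2^2: since 41 ≡ 1 (mod 8), (2/41) = +1, so (2/41)^2 = +1.
Reciprocity: 9 ≡ 1 and 41 ≡ 1 (mod 4), so (9/41) = +(41/9).
Reduce top mod 9: now compute (5/9).
Reciprocity: 5 ≡ 1 and 9 ≡ 1 (mod 4), so (5/9) = +(9/5).
Reduce top mod 5: now compute (4/5).
Pull out 2^2: since 5 ≡ 5 (mod 8), (2/5) = -1, so (2/5)^2 = +1.
Reached (1/5) = 1. Collecting the sign flips along the way, the symbol is +1.

1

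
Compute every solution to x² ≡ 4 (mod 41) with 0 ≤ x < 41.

41 ≡ 1 (mod 4), so we find a root by search.
Trying successive values, 2² = 4 ≡ 4 (mod 41). The other root is 41 − 2 = 39.

2, 39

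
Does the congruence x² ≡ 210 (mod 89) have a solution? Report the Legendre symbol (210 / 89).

1

First reduce: 210 ≡ 32 (mod 89).
Pull out 2^5: since 89 ≡ 1 (mod 8), (2/89) = +1, so (2/89)^5 = +1.
Reached (1/89) = 1. Collecting the sign flips along the way, the symbol is +1.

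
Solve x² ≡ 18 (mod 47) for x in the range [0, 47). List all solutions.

Since 47 ≡ 3 (mod 4), a square root of 18 is 18^((47+1)/4) = 18^12 mod 47.
Repeated squaring: 18^2≡42, 18^4≡25, 18^8≡14 (mod 47).
18^12 = 18^(8+4) ≡ 21 (mod 47).
Check: 21² = 441 ≡ 18 (mod 47). The two roots are 21 and 26.

21, 26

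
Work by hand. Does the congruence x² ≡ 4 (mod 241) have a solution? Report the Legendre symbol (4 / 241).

Euler's criterion: (4/241) ≡ 4^120 (mod 241).
4^2 ≡ 16 (mod 241)
4^4 ≡ 15 (mod 241)
4^8 ≡ 225 (mod 241)
4^16 ≡ 15 (mod 241)
4^32 ≡ 225 (mod 241)
4^64 ≡ 15 (mod 241)
4^120 = 4^(64+32+16+8) ≡ 1 (mod 241).
Result is 1, so (4/241) = 1.

1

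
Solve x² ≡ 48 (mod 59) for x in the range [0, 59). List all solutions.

15, 44

Since 59 ≡ 3 (mod 4), a square root of 48 is 48^((59+1)/4) = 48^15 mod 59.
Repeated squaring: 48^2≡3, 48^4≡9, 48^8≡22 (mod 59).
48^15 = 48^(8+4+2+1) ≡ 15 (mod 59).
Check: 15² = 225 ≡ 48 (mod 59). The two roots are 15 and 44.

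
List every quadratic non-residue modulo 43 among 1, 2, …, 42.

Square k = 1,…,21 (k and 43−k give the same square):
1²=1, 2²=4, 3²=9, 4²=16, 5²=25, 6²=36, 7²≡6, 8²≡21, 9²≡38, 10²≡14, 11²≡35, 12²≡15, 13²≡40, 14²≡24, 15²≡10, 16²≡41, 17²≡31, 18²≡23, 19²≡17, 20²≡13, 21²≡11 (mod 43).
The residues are {1, 4, 6, 9, 10, 11, 13, 14, 15, 16, 17, 21, 23, 24, 25, 31, 35, 36, 38, 40, 41}; the non-residues are the remaining 21 nonzero classes.

2, 3, 5, 7, 8, 12, 18, 19, 20, 22, 26, 27, 28, 29, 30, 32, 33, 34, 37, 39, 42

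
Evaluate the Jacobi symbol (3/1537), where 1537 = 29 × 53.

Reciprocity: 3 ≡ 3 and 1537 ≡ 1 (mod 4), so (3/1537) = +(1537/3).
Reduce top mod 3: now compute (1/3).
Reached (1/3) = 1. Collecting the sign flips along the way, the symbol is +1.

1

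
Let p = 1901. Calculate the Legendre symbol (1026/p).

Pull out 2: since 1901 ≡ 5 (mod 8), (2/1901) = -1.
Reciprocity: 513 ≡ 1 and 1901 ≡ 1 (mod 4), so (513/1901) = +(1901/513).
Reduce top mod 513: now compute (362/513).
Pull out 2: since 513 ≡ 1 (mod 8), (2/513) = +1.
Reciprocity: 181 ≡ 1 and 513 ≡ 1 (mod 4), so (181/513) = +(513/181).
Reduce top mod 181: now compute (151/181).
Reciprocity: 151 ≡ 3 and 181 ≡ 1 (mod 4), so (151/181) = +(181/151).
Reduce top mod 151: now compute (30/151).
Pull out 2: since 151 ≡ 7 (mod 8), (2/151) = +1.
Reciprocity: 15 ≡ 3 and 151 ≡ 3 (mod 4), so (15/151) = −(151/15).
Reduce top mod 15: now compute (1/15).
Reached (1/15) = 1. Collecting the sign flips along the way, the symbol is +1.

1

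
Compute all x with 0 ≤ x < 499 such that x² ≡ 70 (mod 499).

Since 499 ≡ 3 (mod 4), a square root of 70 is 70^((499+1)/4) = 70^125 mod 499.
Repeated squaring: 70^2≡409, 70^4≡116, 70^8≡482, 70^16≡289, 70^32≡188, 70^64≡414 (mod 499).
70^125 = 70^(64+32+16+8+4+1) ≡ 84 (mod 499).
Check: 84² = 7056 ≡ 70 (mod 499). The two roots are 84 and 415.

84, 415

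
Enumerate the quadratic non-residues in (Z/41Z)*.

3 6 7 11 12 13 14 15 17 19 22 24 26 27 28 29 30 34 35 38

Square k = 1,…,20 (k and 41−k give the same square):
1²=1, 2²=4, 3²=9, 4²=16, 5²=25, 6²=36, 7²≡8, 8²≡23, 9²≡40, 10²≡18, 11²≡39, 12²≡21, 13²≡5, 14²≡32, 15²≡20, 16²≡10, 17²≡2, 18²≡37, 19²≡33, 20²≡31 (mod 41).
The residues are {1, 2, 4, 5, 8, 9, 10, 16, 18, 20, 21, 23, 25, 31, 32, 33, 36, 37, 39, 40}; the non-residues are the remaining 20 nonzero classes.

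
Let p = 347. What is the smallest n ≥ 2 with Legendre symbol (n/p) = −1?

(2/347) = −1, so 2 is the smallest positive non-residue mod 347.

2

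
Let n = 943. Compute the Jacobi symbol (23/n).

Reciprocity: 23 ≡ 3 and 943 ≡ 3 (mod 4), so (23/943) = −(943/23).
Reduce top mod 23: now compute (0/23).
Top reduces to 0: gcd > 1, so the symbol is 0.

0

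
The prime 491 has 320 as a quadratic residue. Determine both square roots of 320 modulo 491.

Since 491 ≡ 3 (mod 4), a square root of 320 is 320^((491+1)/4) = 320^123 mod 491.
Repeated squaring: 320^2≡272, 320^4≡334, 320^8≡99, 320^16≡472, 320^32≡361, 320^64≡206 (mod 491).
320^123 = 320^(64+32+16+8+2+1) ≡ 297 (mod 491).
Check: 297² = 88209 ≡ 320 (mod 491). The two roots are 194 and 297.

194, 297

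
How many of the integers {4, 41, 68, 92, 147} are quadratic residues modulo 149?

(4/149) = +1 → QR.
(41/149) = -1 → non-residue.
(68/149) = +1 → QR.
(92/149) = -1 → non-residue.
(147/149) = -1 → non-residue.
Total quadratic residues among the 5: 2.

2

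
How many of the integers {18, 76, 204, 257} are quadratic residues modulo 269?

1

(18/269) = -1 → non-residue.
(76/269) = -1 → non-residue.
(204/269) = +1 → QR.
(257/269) = -1 → non-residue.
Total quadratic residues among the 4: 1.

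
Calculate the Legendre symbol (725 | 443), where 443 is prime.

Euler's criterion: (725/443) ≡ 282^221 (mod 443).
282^2 ≡ 227 (mod 443)
282^4 ≡ 141 (mod 443)
282^8 ≡ 389 (mod 443)
282^16 ≡ 258 (mod 443)
282^32 ≡ 114 (mod 443)
282^64 ≡ 149 (mod 443)
282^128 ≡ 51 (mod 443)
282^221 = 282^(128+64+16+8+4+1) ≡ 442 (mod 443).
Result is 442 ≡ −1, so (725/443) = −1.

-1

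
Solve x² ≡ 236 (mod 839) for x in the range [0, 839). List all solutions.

Since 839 ≡ 3 (mod 4), a square root of 236 is 236^((839+1)/4) = 236^210 mod 839.
Repeated squaring: 236^2≡322, 236^4≡487, 236^8≡571, 236^16≡509, 236^32≡669, 236^64≡374, 236^128≡602 (mod 839).
236^210 = 236^(128+64+16+2) ≡ 311 (mod 839).
Check: 311² = 96721 ≡ 236 (mod 839). The two roots are 311 and 528.

311, 528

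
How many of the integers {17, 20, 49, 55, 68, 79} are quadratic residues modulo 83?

3

(17/83) = +1 → QR.
(20/83) = -1 → non-residue.
(49/83) = +1 → QR.
(55/83) = -1 → non-residue.
(68/83) = +1 → QR.
(79/83) = -1 → non-residue.
Total quadratic residues among the 6: 3.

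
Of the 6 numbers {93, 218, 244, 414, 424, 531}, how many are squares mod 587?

4

(93/587) = +1 → QR.
(218/587) = +1 → QR.
(244/587) = -1 → non-residue.
(414/587) = +1 → QR.
(424/587) = -1 → non-residue.
(531/587) = +1 → QR.
Total quadratic residues among the 6: 4.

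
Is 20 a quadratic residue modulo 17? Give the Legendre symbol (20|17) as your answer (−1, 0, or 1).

-1

Euler's criterion: (20/17) ≡ 3^8 (mod 17).
3^2 ≡ 9 (mod 17)
3^4 ≡ 13 (mod 17)
3^8 ≡ 16 (mod 17)
3^8 = 3^(8) ≡ 16 (mod 17).
Result is 16 ≡ −1, so (20/17) = −1.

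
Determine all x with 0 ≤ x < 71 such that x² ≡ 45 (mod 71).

Since 71 ≡ 3 (mod 4), a square root of 45 is 45^((71+1)/4) = 45^18 mod 71.
Repeated squaring: 45^2≡37, 45^4≡20, 45^8≡45, 45^16≡37 (mod 71).
45^18 = 45^(16+2) ≡ 20 (mod 71).
Check: 20² = 400 ≡ 45 (mod 71). The two roots are 20 and 51.

20, 51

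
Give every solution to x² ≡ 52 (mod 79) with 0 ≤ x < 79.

17, 62

Since 79 ≡ 3 (mod 4), a square root of 52 is 52^((79+1)/4) = 52^20 mod 79.
Repeated squaring: 52^2≡18, 52^4≡8, 52^8≡64, 52^16≡67 (mod 79).
52^20 = 52^(16+4) ≡ 62 (mod 79).
Check: 62² = 3844 ≡ 52 (mod 79). The two roots are 17 and 62.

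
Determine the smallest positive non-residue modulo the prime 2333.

(2/2333) = −1, so 2 is the smallest positive non-residue mod 2333.

2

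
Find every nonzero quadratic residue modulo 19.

Square k = 1,…,9 (k and 19−k give the same square):
1²=1, 2²=4, 3²=9, 4²=16, 5²≡6, 6²≡17, 7²≡11, 8²≡7, 9²≡5 (mod 19).
So the quadratic residues mod 19 are {1, 4, 5, 6, 7, 9, 11, 16, 17}.

1,4,5,6,7,9,11,16,17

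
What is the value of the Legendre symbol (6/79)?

Pull out 2: since 79 ≡ 7 (mod 8), (2/79) = +1.
Reciprocity: 3 ≡ 3 and 79 ≡ 3 (mod 4), so (3/79) = −(79/3).
Reduce top mod 3: now compute (1/3).
Reached (1/3) = 1. Collecting the sign flips along the way, the symbol is -1.

-1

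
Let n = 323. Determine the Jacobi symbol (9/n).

Reciprocity: 9 ≡ 1 and 323 ≡ 3 (mod 4), so (9/323) = +(323/9).
Reduce top mod 9: now compute (8/9).
Pull out 2^3: since 9 ≡ 1 (mod 8), (2/9) = +1, so (2/9)^3 = +1.
Reached (1/9) = 1. Collecting the sign flips along the way, the symbol is +1.

1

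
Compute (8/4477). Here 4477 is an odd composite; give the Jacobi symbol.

Pull out 2^3: since 4477 ≡ 5 (mod 8), (2/4477) = -1, so (2/4477)^3 = -1.
Reached (1/4477) = 1. Collecting the sign flips along the way, the symbol is -1.

-1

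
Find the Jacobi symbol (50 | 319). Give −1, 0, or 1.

1

Pull out 2: since 319 ≡ 7 (mod 8), (2/319) = +1.
Reciprocity: 25 ≡ 1 and 319 ≡ 3 (mod 4), so (25/319) = +(319/25).
Reduce top mod 25: now compute (19/25).
Reciprocity: 19 ≡ 3 and 25 ≡ 1 (mod 4), so (19/25) = +(25/19).
Reduce top mod 19: now compute (6/19).
Pull out 2: since 19 ≡ 3 (mod 8), (2/19) = -1.
Reciprocity: 3 ≡ 3 and 19 ≡ 3 (mod 4), so (3/19) = −(19/3).
Reduce top mod 3: now compute (1/3).
Reached (1/3) = 1. Collecting the sign flips along the way, the symbol is +1.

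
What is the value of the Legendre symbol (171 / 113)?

-1

Euler's criterion: (171/113) ≡ 58^56 (mod 113).
58^2 ≡ 87 (mod 113)
58^4 ≡ 111 (mod 113)
58^8 ≡ 4 (mod 113)
58^16 ≡ 16 (mod 113)
58^32 ≡ 30 (mod 113)
58^56 = 58^(32+16+8) ≡ 112 (mod 113).
Result is 112 ≡ −1, so (171/113) = −1.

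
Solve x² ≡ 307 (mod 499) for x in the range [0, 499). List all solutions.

236, 263

Since 499 ≡ 3 (mod 4), a square root of 307 is 307^((499+1)/4) = 307^125 mod 499.
Repeated squaring: 307^2≡437, 307^4≡351, 307^8≡447, 307^16≡209, 307^32≡268, 307^64≡467 (mod 499).
307^125 = 307^(64+32+16+8+4+1) ≡ 263 (mod 499).
Check: 263² = 69169 ≡ 307 (mod 499). The two roots are 236 and 263.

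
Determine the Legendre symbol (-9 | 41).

First reduce: -9 ≡ 32 (mod 41).
Pull out 2^5: since 41 ≡ 1 (mod 8), (2/41) = +1, so (2/41)^5 = +1.
Reached (1/41) = 1. Collecting the sign flips along the way, the symbol is +1.

1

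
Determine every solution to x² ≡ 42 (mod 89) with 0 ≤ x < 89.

24, 65

89 ≡ 1 (mod 4), so we find a root by search.
Trying successive values, 24² = 576 ≡ 42 (mod 89). The other root is 89 − 24 = 65.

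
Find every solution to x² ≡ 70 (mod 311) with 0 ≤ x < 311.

44, 267

Since 311 ≡ 3 (mod 4), a square root of 70 is 70^((311+1)/4) = 70^78 mod 311.
Repeated squaring: 70^2≡235, 70^4≡178, 70^8≡273, 70^16≡200, 70^32≡192, 70^64≡166 (mod 311).
70^78 = 70^(64+8+4+2) ≡ 267 (mod 311).
Check: 267² = 71289 ≡ 70 (mod 311). The two roots are 44 and 267.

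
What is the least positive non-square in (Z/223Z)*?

3

(2/223) = +1, so 2 is a residue.
(3/223) = −1, so 3 is the smallest positive non-residue mod 223.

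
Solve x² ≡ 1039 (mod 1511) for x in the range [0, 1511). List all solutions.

Since 1511 ≡ 3 (mod 4), a square root of 1039 is 1039^((1511+1)/4) = 1039^378 mod 1511.
Repeated squaring: 1039^2≡667, 1039^4≡655, 1039^8≡1412, 1039^16≡735, 1039^32≡798, 1039^64≡673, 1039^128≡1140, 1039^256≡140 (mod 1511).
1039^378 = 1039^(256+64+32+16+8+2) ≡ 364 (mod 1511).
Check: 364² = 132496 ≡ 1039 (mod 1511). The two roots are 364 and 1147.

364, 1147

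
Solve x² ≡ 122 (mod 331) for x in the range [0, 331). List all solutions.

28, 303

Since 331 ≡ 3 (mod 4), a square root of 122 is 122^((331+1)/4) = 122^83 mod 331.
Repeated squaring: 122^2≡320, 122^4≡121, 122^8≡77, 122^16≡302, 122^32≡179, 122^64≡265 (mod 331).
122^83 = 122^(64+16+2+1) ≡ 303 (mod 331).
Check: 303² = 91809 ≡ 122 (mod 331). The two roots are 28 and 303.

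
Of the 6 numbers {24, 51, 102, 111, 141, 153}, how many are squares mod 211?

(24/211) = +1 → QR.
(51/211) = +1 → QR.
(102/211) = -1 → non-residue.
(111/211) = -1 → non-residue.
(141/211) = -1 → non-residue.
(153/211) = -1 → non-residue.
Total quadratic residues among the 6: 2.

2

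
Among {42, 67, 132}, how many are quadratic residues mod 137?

0

(42/137) = -1 → non-residue.
(67/137) = -1 → non-residue.
(132/137) = -1 → non-residue.
Total quadratic residues among the 3: 0.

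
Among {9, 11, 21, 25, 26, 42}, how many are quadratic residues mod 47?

4

(9/47) = +1 → QR.
(11/47) = -1 → non-residue.
(21/47) = +1 → QR.
(25/47) = +1 → QR.
(26/47) = -1 → non-residue.
(42/47) = +1 → QR.
Total quadratic residues among the 6: 4.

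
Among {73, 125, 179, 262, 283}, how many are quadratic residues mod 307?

(73/307) = -1 → non-residue.
(125/307) = -1 → non-residue.
(179/307) = +1 → QR.
(262/307) = +1 → QR.
(283/307) = -1 → non-residue.
Total quadratic residues among the 5: 2.

2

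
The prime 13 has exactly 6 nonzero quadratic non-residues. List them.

2,5,6,7,8,11

Square k = 1,…,6 (k and 13−k give the same square):
1²=1, 2²=4, 3²=9, 4²≡3, 5²≡12, 6²≡10 (mod 13).
The residues are {1, 3, 4, 9, 10, 12}; the non-residues are the remaining 6 nonzero classes.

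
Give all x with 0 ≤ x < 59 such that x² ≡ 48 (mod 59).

Since 59 ≡ 3 (mod 4), a square root of 48 is 48^((59+1)/4) = 48^15 mod 59.
Repeated squaring: 48^2≡3, 48^4≡9, 48^8≡22 (mod 59).
48^15 = 48^(8+4+2+1) ≡ 15 (mod 59).
Check: 15² = 225 ≡ 48 (mod 59). The two roots are 15 and 44.

15, 44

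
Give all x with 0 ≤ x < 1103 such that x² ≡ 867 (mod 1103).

304, 799

Since 1103 ≡ 3 (mod 4), a square root of 867 is 867^((1103+1)/4) = 867^276 mod 1103.
Repeated squaring: 867^2≡546, 867^4≡306, 867^8≡984, 867^16≡925, 867^32≡800, 867^64≡260, 867^128≡317, 867^256≡116 (mod 1103).
867^276 = 867^(256+16+4) ≡ 799 (mod 1103).
Check: 799² = 638401 ≡ 867 (mod 1103). The two roots are 304 and 799.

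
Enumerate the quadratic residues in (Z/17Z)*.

1, 2, 4, 8, 9, 13, 15, 16

Square k = 1,…,8 (k and 17−k give the same square):
1²=1, 2²=4, 3²=9, 4²=16, 5²≡8, 6²≡2, 7²≡15, 8²≡13 (mod 17).
So the quadratic residues mod 17 are {1, 2, 4, 8, 9, 13, 15, 16}.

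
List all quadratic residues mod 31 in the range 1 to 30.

1 2 4 5 7 8 9 10 14 16 18 19 20 25 28

Square k = 1,…,15 (k and 31−k give the same square):
1²=1, 2²=4, 3²=9, 4²=16, 5²=25, 6²≡5, 7²≡18, 8²≡2, 9²≡19, 10²≡7, 11²≡28, 12²≡20, 13²≡14, 14²≡10, 15²≡8 (mod 31).
So the quadratic residues mod 31 are {1, 2, 4, 5, 7, 8, 9, 10, 14, 16, 18, 19, 20, 25, 28}.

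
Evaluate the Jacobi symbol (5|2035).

Reciprocity: 5 ≡ 1 and 2035 ≡ 3 (mod 4), so (5/2035) = +(2035/5).
Reduce top mod 5: now compute (0/5).
Top reduces to 0: gcd > 1, so the symbol is 0.

0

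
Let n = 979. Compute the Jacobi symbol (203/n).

1

Reciprocity: 203 ≡ 3 and 979 ≡ 3 (mod 4), so (203/979) = −(979/203).
Reduce top mod 203: now compute (167/203).
Reciprocity: 167 ≡ 3 and 203 ≡ 3 (mod 4), so (167/203) = −(203/167).
Reduce top mod 167: now compute (36/167).
Pull out 2^2: since 167 ≡ 7 (mod 8), (2/167) = +1, so (2/167)^2 = +1.
Reciprocity: 9 ≡ 1 and 167 ≡ 3 (mod 4), so (9/167) = +(167/9).
Reduce top mod 9: now compute (5/9).
Reciprocity: 5 ≡ 1 and 9 ≡ 1 (mod 4), so (5/9) = +(9/5).
Reduce top mod 5: now compute (4/5).
Pull out 2^2: since 5 ≡ 5 (mod 8), (2/5) = -1, so (2/5)^2 = +1.
Reached (1/5) = 1. Collecting the sign flips along the way, the symbol is +1.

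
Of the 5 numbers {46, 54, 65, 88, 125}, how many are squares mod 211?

4

(46/211) = +1 → QR.
(54/211) = +1 → QR.
(65/211) = +1 → QR.
(88/211) = -1 → non-residue.
(125/211) = +1 → QR.
Total quadratic residues among the 5: 4.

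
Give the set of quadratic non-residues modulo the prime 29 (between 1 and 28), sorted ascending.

Square k = 1,…,14 (k and 29−k give the same square):
1²=1, 2²=4, 3²=9, 4²=16, 5²=25, 6²≡7, 7²≡20, 8²≡6, 9²≡23, 10²≡13, 11²≡5, 12²≡28, 13²≡24, 14²≡22 (mod 29).
The residues are {1, 4, 5, 6, 7, 9, 13, 16, 20, 22, 23, 24, 25, 28}; the non-residues are the remaining 14 nonzero classes.

2, 3, 8, 10, 11, 12, 14, 15, 17, 18, 19, 21, 26, 27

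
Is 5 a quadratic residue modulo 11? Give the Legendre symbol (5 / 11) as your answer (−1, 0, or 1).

1

Reciprocity: 5 ≡ 1 and 11 ≡ 3 (mod 4), so (5/11) = +(11/5).
Reduce top mod 5: now compute (1/5).
Reached (1/5) = 1. Collecting the sign flips along the way, the symbol is +1.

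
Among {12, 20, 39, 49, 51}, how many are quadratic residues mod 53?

(12/53) = -1 → non-residue.
(20/53) = -1 → non-residue.
(39/53) = -1 → non-residue.
(49/53) = +1 → QR.
(51/53) = -1 → non-residue.
Total quadratic residues among the 5: 1.

1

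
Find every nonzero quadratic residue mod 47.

Square k = 1,…,23 (k and 47−k give the same square):
1²=1, 2²=4, 3²=9, 4²=16, 5²=25, 6²=36, 7²≡2, 8²≡17, 9²≡34, 10²≡6, 11²≡27, 12²≡3, 13²≡28, 14²≡8, 15²≡37, 16²≡21, 17²≡7, 18²≡42, 19²≡32, 20²≡24, 21²≡18, 22²≡14, 23²≡12 (mod 47).
So the quadratic residues mod 47 are {1, 2, 3, 4, 6, 7, 8, 9, 12, 14, 16, 17, 18, 21, 24, 25, 27, 28, 32, 34, 36, 37, 42}.

1 2 3 4 6 7 8 9 12 14 16 17 18 21 24 25 27 28 32 34 36 37 42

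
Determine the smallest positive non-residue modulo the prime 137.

(2/137) = +1, so 2 is a residue.
(3/137) = −1, so 3 is the smallest positive non-residue mod 137.

3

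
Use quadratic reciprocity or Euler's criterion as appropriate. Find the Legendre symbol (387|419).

1

Euler's criterion: (387/419) ≡ 387^209 (mod 419).
387^2 ≡ 186 (mod 419)
387^4 ≡ 238 (mod 419)
387^8 ≡ 79 (mod 419)
387^16 ≡ 375 (mod 419)
387^32 ≡ 260 (mod 419)
387^64 ≡ 141 (mod 419)
387^128 ≡ 188 (mod 419)
387^209 = 387^(128+64+16+1) ≡ 1 (mod 419).
Result is 1, so (387/419) = 1.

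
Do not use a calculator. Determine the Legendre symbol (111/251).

-1

Reciprocity: 111 ≡ 3 and 251 ≡ 3 (mod 4), so (111/251) = −(251/111).
Reduce top mod 111: now compute (29/111).
Reciprocity: 29 ≡ 1 and 111 ≡ 3 (mod 4), so (29/111) = +(111/29).
Reduce top mod 29: now compute (24/29).
Pull out 2^3: since 29 ≡ 5 (mod 8), (2/29) = -1, so (2/29)^3 = -1.
Reciprocity: 3 ≡ 3 and 29 ≡ 1 (mod 4), so (3/29) = +(29/3).
Reduce top mod 3: now compute (2/3).
Pull out 2: since 3 ≡ 3 (mod 8), (2/3) = -1.
Reached (1/3) = 1. Collecting the sign flips along the way, the symbol is -1.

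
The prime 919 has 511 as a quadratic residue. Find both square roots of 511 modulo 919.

Since 919 ≡ 3 (mod 4), a square root of 511 is 511^((919+1)/4) = 511^230 mod 919.
Repeated squaring: 511^2≡125, 511^4≡2, 511^8≡4, 511^16≡16, 511^32≡256, 511^64≡287, 511^128≡578 (mod 919).
511^230 = 511^(128+64+32+4+2) ≡ 612 (mod 919).
Check: 612² = 374544 ≡ 511 (mod 919). The two roots are 307 and 612.

307, 612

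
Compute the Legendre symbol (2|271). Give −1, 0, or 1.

Pull out 2: since 271 ≡ 7 (mod 8), (2/271) = +1.
Reached (1/271) = 1. Collecting the sign flips along the way, the symbol is +1.

1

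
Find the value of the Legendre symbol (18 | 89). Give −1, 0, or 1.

Euler's criterion: (18/89) ≡ 18^44 (mod 89).
18^2 ≡ 57 (mod 89)
18^4 ≡ 45 (mod 89)
18^8 ≡ 67 (mod 89)
18^16 ≡ 39 (mod 89)
18^32 ≡ 8 (mod 89)
18^44 = 18^(32+8+4) ≡ 1 (mod 89).
Result is 1, so (18/89) = 1.

1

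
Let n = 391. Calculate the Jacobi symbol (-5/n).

-1

First reduce: -5 ≡ 386 (mod 391).
Pull out 2: since 391 ≡ 7 (mod 8), (2/391) = +1.
Reciprocity: 193 ≡ 1 and 391 ≡ 3 (mod 4), so (193/391) = +(391/193).
Reduce top mod 193: now compute (5/193).
Reciprocity: 5 ≡ 1 and 193 ≡ 1 (mod 4), so (5/193) = +(193/5).
Reduce top mod 5: now compute (3/5).
Reciprocity: 3 ≡ 3 and 5 ≡ 1 (mod 4), so (3/5) = +(5/3).
Reduce top mod 3: now compute (2/3).
Pull out 2: since 3 ≡ 3 (mod 8), (2/3) = -1.
Reached (1/3) = 1. Collecting the sign flips along the way, the symbol is -1.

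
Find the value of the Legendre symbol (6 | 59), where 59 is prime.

Euler's criterion: (6/59) ≡ 6^29 (mod 59).
6^2 ≡ 36 (mod 59)
6^4 ≡ 57 (mod 59)
6^8 ≡ 4 (mod 59)
6^16 ≡ 16 (mod 59)
6^29 = 6^(16+8+4+1) ≡ 58 (mod 59).
Result is 58 ≡ −1, so (6/59) = −1.

-1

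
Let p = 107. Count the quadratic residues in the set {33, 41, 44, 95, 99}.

(33/107) = +1 → QR.
(41/107) = +1 → QR.
(44/107) = +1 → QR.
(95/107) = -1 → non-residue.
(99/107) = +1 → QR.
Total quadratic residues among the 5: 4.

4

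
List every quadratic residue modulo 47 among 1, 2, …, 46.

1, 2, 3, 4, 6, 7, 8, 9, 12, 14, 16, 17, 18, 21, 24, 25, 27, 28, 32, 34, 36, 37, 42

Square k = 1,…,23 (k and 47−k give the same square):
1²=1, 2²=4, 3²=9, 4²=16, 5²=25, 6²=36, 7²≡2, 8²≡17, 9²≡34, 10²≡6, 11²≡27, 12²≡3, 13²≡28, 14²≡8, 15²≡37, 16²≡21, 17²≡7, 18²≡42, 19²≡32, 20²≡24, 21²≡18, 22²≡14, 23²≡12 (mod 47).
So the quadratic residues mod 47 are {1, 2, 3, 4, 6, 7, 8, 9, 12, 14, 16, 17, 18, 21, 24, 25, 27, 28, 32, 34, 36, 37, 42}.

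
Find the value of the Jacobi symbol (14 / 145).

-1

Pull out 2: since 145 ≡ 1 (mod 8), (2/145) = +1.
Reciprocity: 7 ≡ 3 and 145 ≡ 1 (mod 4), so (7/145) = +(145/7).
Reduce top mod 7: now compute (5/7).
Reciprocity: 5 ≡ 1 and 7 ≡ 3 (mod 4), so (5/7) = +(7/5).
Reduce top mod 5: now compute (2/5).
Pull out 2: since 5 ≡ 5 (mod 8), (2/5) = -1.
Reached (1/5) = 1. Collecting the sign flips along the way, the symbol is -1.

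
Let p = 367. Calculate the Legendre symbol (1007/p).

-1

First reduce: 1007 ≡ 273 (mod 367).
Reciprocity: 273 ≡ 1 and 367 ≡ 3 (mod 4), so (273/367) = +(367/273).
Reduce top mod 273: now compute (94/273).
Pull out 2: since 273 ≡ 1 (mod 8), (2/273) = +1.
Reciprocity: 47 ≡ 3 and 273 ≡ 1 (mod 4), so (47/273) = +(273/47).
Reduce top mod 47: now compute (38/47).
Pull out 2: since 47 ≡ 7 (mod 8), (2/47) = +1.
Reciprocity: 19 ≡ 3 and 47 ≡ 3 (mod 4), so (19/47) = −(47/19).
Reduce top mod 19: now compute (9/19).
Reciprocity: 9 ≡ 1 and 19 ≡ 3 (mod 4), so (9/19) = +(19/9).
Reduce top mod 9: now compute (1/9).
Reached (1/9) = 1. Collecting the sign flips along the way, the symbol is -1.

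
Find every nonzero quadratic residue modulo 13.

Square k = 1,…,6 (k and 13−k give the same square):
1²=1, 2²=4, 3²=9, 4²≡3, 5²≡12, 6²≡10 (mod 13).
So the quadratic residues mod 13 are {1, 3, 4, 9, 10, 12}.

1 3 4 9 10 12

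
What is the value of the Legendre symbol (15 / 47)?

Reciprocity: 15 ≡ 3 and 47 ≡ 3 (mod 4), so (15/47) = −(47/15).
Reduce top mod 15: now compute (2/15).
Pull out 2: since 15 ≡ 7 (mod 8), (2/15) = +1.
Reached (1/15) = 1. Collecting the sign flips along the way, the symbol is -1.

-1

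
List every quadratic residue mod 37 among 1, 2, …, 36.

1, 3, 4, 7, 9, 10, 11, 12, 16, 21, 25, 26, 27, 28, 30, 33, 34, 36

Square k = 1,…,18 (k and 37−k give the same square):
1²=1, 2²=4, 3²=9, 4²=16, 5²=25, 6²=36, 7²≡12, 8²≡27, 9²≡7, 10²≡26, 11²≡10, 12²≡33, 13²≡21, 14²≡11, 15²≡3, 16²≡34, 17²≡30, 18²≡28 (mod 37).
So the quadratic residues mod 37 are {1, 3, 4, 7, 9, 10, 11, 12, 16, 21, 25, 26, 27, 28, 30, 33, 34, 36}.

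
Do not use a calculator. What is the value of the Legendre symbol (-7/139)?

-1

First reduce: -7 ≡ 132 (mod 139).
Pull out 2^2: since 139 ≡ 3 (mod 8), (2/139) = -1, so (2/139)^2 = +1.
Reciprocity: 33 ≡ 1 and 139 ≡ 3 (mod 4), so (33/139) = +(139/33).
Reduce top mod 33: now compute (7/33).
Reciprocity: 7 ≡ 3 and 33 ≡ 1 (mod 4), so (7/33) = +(33/7).
Reduce top mod 7: now compute (5/7).
Reciprocity: 5 ≡ 1 and 7 ≡ 3 (mod 4), so (5/7) = +(7/5).
Reduce top mod 5: now compute (2/5).
Pull out 2: since 5 ≡ 5 (mod 8), (2/5) = -1.
Reached (1/5) = 1. Collecting the sign flips along the way, the symbol is -1.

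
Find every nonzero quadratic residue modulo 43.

Square k = 1,…,21 (k and 43−k give the same square):
1²=1, 2²=4, 3²=9, 4²=16, 5²=25, 6²=36, 7²≡6, 8²≡21, 9²≡38, 10²≡14, 11²≡35, 12²≡15, 13²≡40, 14²≡24, 15²≡10, 16²≡41, 17²≡31, 18²≡23, 19²≡17, 20²≡13, 21²≡11 (mod 43).
So the quadratic residues mod 43 are {1, 4, 6, 9, 10, 11, 13, 14, 15, 16, 17, 21, 23, 24, 25, 31, 35, 36, 38, 40, 41}.

1,4,6,9,10,11,13,14,15,16,17,21,23,24,25,31,35,36,38,40,41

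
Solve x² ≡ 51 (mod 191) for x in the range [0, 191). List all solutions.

54, 137

Since 191 ≡ 3 (mod 4), a square root of 51 is 51^((191+1)/4) = 51^48 mod 191.
Repeated squaring: 51^2≡118, 51^4≡172, 51^8≡170, 51^16≡59, 51^32≡43 (mod 191).
51^48 = 51^(32+16) ≡ 54 (mod 191).
Check: 54² = 2916 ≡ 51 (mod 191). The two roots are 54 and 137.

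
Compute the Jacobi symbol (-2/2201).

First reduce: -2 ≡ 2199 (mod 2201).
Reciprocity: 2199 ≡ 3 and 2201 ≡ 1 (mod 4), so (2199/2201) = +(2201/2199).
Reduce top mod 2199: now compute (2/2199).
Pull out 2: since 2199 ≡ 7 (mod 8), (2/2199) = +1.
Reached (1/2199) = 1. Collecting the sign flips along the way, the symbol is +1.

1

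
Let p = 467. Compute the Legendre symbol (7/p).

1

Reciprocity: 7 ≡ 3 and 467 ≡ 3 (mod 4), so (7/467) = −(467/7).
Reduce top mod 7: now compute (5/7).
Reciprocity: 5 ≡ 1 and 7 ≡ 3 (mod 4), so (5/7) = +(7/5).
Reduce top mod 5: now compute (2/5).
Pull out 2: since 5 ≡ 5 (mod 8), (2/5) = -1.
Reached (1/5) = 1. Collecting the sign flips along the way, the symbol is +1.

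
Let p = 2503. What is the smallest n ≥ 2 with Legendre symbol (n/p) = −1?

3

(2/2503) = +1, so 2 is a residue.
(3/2503) = −1, so 3 is the smallest positive non-residue mod 2503.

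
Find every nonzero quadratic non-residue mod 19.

Square k = 1,…,9 (k and 19−k give the same square):
1²=1, 2²=4, 3²=9, 4²=16, 5²≡6, 6²≡17, 7²≡11, 8²≡7, 9²≡5 (mod 19).
The residues are {1, 4, 5, 6, 7, 9, 11, 16, 17}; the non-residues are the remaining 9 nonzero classes.

2,3,8,10,12,13,14,15,18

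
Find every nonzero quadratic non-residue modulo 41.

Square k = 1,…,20 (k and 41−k give the same square):
1²=1, 2²=4, 3²=9, 4²=16, 5²=25, 6²=36, 7²≡8, 8²≡23, 9²≡40, 10²≡18, 11²≡39, 12²≡21, 13²≡5, 14²≡32, 15²≡20, 16²≡10, 17²≡2, 18²≡37, 19²≡33, 20²≡31 (mod 41).
The residues are {1, 2, 4, 5, 8, 9, 10, 16, 18, 20, 21, 23, 25, 31, 32, 33, 36, 37, 39, 40}; the non-residues are the remaining 20 nonzero classes.

3, 6, 7, 11, 12, 13, 14, 15, 17, 19, 22, 24, 26, 27, 28, 29, 30, 34, 35, 38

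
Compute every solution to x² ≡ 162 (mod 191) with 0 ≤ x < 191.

Since 191 ≡ 3 (mod 4), a square root of 162 is 162^((191+1)/4) = 162^48 mod 191.
Repeated squaring: 162^2≡77, 162^4≡8, 162^8≡64, 162^16≡85, 162^32≡158 (mod 191).
162^48 = 162^(32+16) ≡ 60 (mod 191).
Check: 60² = 3600 ≡ 162 (mod 191). The two roots are 60 and 131.

60, 131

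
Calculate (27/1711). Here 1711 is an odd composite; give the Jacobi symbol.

-1

Reciprocity: 27 ≡ 3 and 1711 ≡ 3 (mod 4), so (27/1711) = −(1711/27).
Reduce top mod 27: now compute (10/27).
Pull out 2: since 27 ≡ 3 (mod 8), (2/27) = -1.
Reciprocity: 5 ≡ 1 and 27 ≡ 3 (mod 4), so (5/27) = +(27/5).
Reduce top mod 5: now compute (2/5).
Pull out 2: since 5 ≡ 5 (mod 8), (2/5) = -1.
Reached (1/5) = 1. Collecting the sign flips along the way, the symbol is -1.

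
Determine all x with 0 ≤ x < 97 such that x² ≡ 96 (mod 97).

22, 75

97 ≡ 1 (mod 4), so we find a root by search.
Trying successive values, 22² = 484 ≡ 96 (mod 97). The other root is 97 − 22 = 75.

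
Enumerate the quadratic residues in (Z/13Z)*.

Square k = 1,…,6 (k and 13−k give the same square):
1²=1, 2²=4, 3²=9, 4²≡3, 5²≡12, 6²≡10 (mod 13).
So the quadratic residues mod 13 are {1, 3, 4, 9, 10, 12}.

1 3 4 9 10 12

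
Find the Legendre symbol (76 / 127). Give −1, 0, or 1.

Euler's criterion: (76/127) ≡ 76^63 (mod 127).
76^2 ≡ 61 (mod 127)
76^4 ≡ 38 (mod 127)
76^8 ≡ 47 (mod 127)
76^16 ≡ 50 (mod 127)
76^32 ≡ 87 (mod 127)
76^63 = 76^(32+16+8+4+2+1) ≡ 1 (mod 127).
Result is 1, so (76/127) = 1.

1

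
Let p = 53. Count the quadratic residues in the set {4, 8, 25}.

(4/53) = +1 → QR.
(8/53) = -1 → non-residue.
(25/53) = +1 → QR.
Total quadratic residues among the 3: 2.

2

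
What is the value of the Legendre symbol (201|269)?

Euler's criterion: (201/269) ≡ 201^134 (mod 269).
201^2 ≡ 51 (mod 269)
201^4 ≡ 180 (mod 269)
201^8 ≡ 120 (mod 269)
201^16 ≡ 143 (mod 269)
201^32 ≡ 5 (mod 269)
201^64 ≡ 25 (mod 269)
201^128 ≡ 87 (mod 269)
201^134 = 201^(128+4+2) ≡ 268 (mod 269).
Result is 268 ≡ −1, so (201/269) = −1.

-1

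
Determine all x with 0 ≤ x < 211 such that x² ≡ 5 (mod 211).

65, 146

Since 211 ≡ 3 (mod 4), a square root of 5 is 5^((211+1)/4) = 5^53 mod 211.
Repeated squaring: 5^2≡25, 5^4≡203, 5^8≡64, 5^16≡87, 5^32≡184 (mod 211).
5^53 = 5^(32+16+4+1) ≡ 65 (mod 211).
Check: 65² = 4225 ≡ 5 (mod 211). The two roots are 65 and 146.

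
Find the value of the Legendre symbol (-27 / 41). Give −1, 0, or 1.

Euler's criterion: (-27/41) ≡ 14^20 (mod 41).
14^2 ≡ 32 (mod 41)
14^4 ≡ 40 (mod 41)
14^8 ≡ 1 (mod 41)
14^16 ≡ 1 (mod 41)
14^20 = 14^(16+4) ≡ 40 (mod 41).
Result is 40 ≡ −1, so (-27/41) = −1.

-1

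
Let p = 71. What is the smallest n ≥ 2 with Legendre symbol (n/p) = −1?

7

(2/71) = +1, so 2 is a residue.
(3/71) = +1, so 3 is a residue.
(4/71) = +1, so 4 is a residue.
(5/71) = +1, so 5 is a residue.
(6/71) = +1, so 6 is a residue.
(7/71) = −1, so 7 is the smallest positive non-residue mod 71.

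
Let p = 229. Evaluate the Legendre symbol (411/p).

-1

First reduce: 411 ≡ 182 (mod 229).
Pull out 2: since 229 ≡ 5 (mod 8), (2/229) = -1.
Reciprocity: 91 ≡ 3 and 229 ≡ 1 (mod 4), so (91/229) = +(229/91).
Reduce top mod 91: now compute (47/91).
Reciprocity: 47 ≡ 3 and 91 ≡ 3 (mod 4), so (47/91) = −(91/47).
Reduce top mod 47: now compute (44/47).
Pull out 2^2: since 47 ≡ 7 (mod 8), (2/47) = +1, so (2/47)^2 = +1.
Reciprocity: 11 ≡ 3 and 47 ≡ 3 (mod 4), so (11/47) = −(47/11).
Reduce top mod 11: now compute (3/11).
Reciprocity: 3 ≡ 3 and 11 ≡ 3 (mod 4), so (3/11) = −(11/3).
Reduce top mod 3: now compute (2/3).
Pull out 2: since 3 ≡ 3 (mod 8), (2/3) = -1.
Reached (1/3) = 1. Collecting the sign flips along the way, the symbol is -1.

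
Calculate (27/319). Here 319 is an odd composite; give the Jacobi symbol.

-1

Reciprocity: 27 ≡ 3 and 319 ≡ 3 (mod 4), so (27/319) = −(319/27).
Reduce top mod 27: now compute (22/27).
Pull out 2: since 27 ≡ 3 (mod 8), (2/27) = -1.
Reciprocity: 11 ≡ 3 and 27 ≡ 3 (mod 4), so (11/27) = −(27/11).
Reduce top mod 11: now compute (5/11).
Reciprocity: 5 ≡ 1 and 11 ≡ 3 (mod 4), so (5/11) = +(11/5).
Reduce top mod 5: now compute (1/5).
Reached (1/5) = 1. Collecting the sign flips along the way, the symbol is -1.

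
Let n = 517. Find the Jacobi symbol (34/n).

Pull out 2: since 517 ≡ 5 (mod 8), (2/517) = -1.
Reciprocity: 17 ≡ 1 and 517 ≡ 1 (mod 4), so (17/517) = +(517/17).
Reduce top mod 17: now compute (7/17).
Reciprocity: 7 ≡ 3 and 17 ≡ 1 (mod 4), so (7/17) = +(17/7).
Reduce top mod 7: now compute (3/7).
Reciprocity: 3 ≡ 3 and 7 ≡ 3 (mod 4), so (3/7) = −(7/3).
Reduce top mod 3: now compute (1/3).
Reached (1/3) = 1. Collecting the sign flips along the way, the symbol is +1.

1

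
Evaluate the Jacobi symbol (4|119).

Pull out 2^2: since 119 ≡ 7 (mod 8), (2/119) = +1, so (2/119)^2 = +1.
Reached (1/119) = 1. Collecting the sign flips along the way, the symbol is +1.

1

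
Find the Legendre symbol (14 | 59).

Pull out 2: since 59 ≡ 3 (mod 8), (2/59) = -1.
Reciprocity: 7 ≡ 3 and 59 ≡ 3 (mod 4), so (7/59) = −(59/7).
Reduce top mod 7: now compute (3/7).
Reciprocity: 3 ≡ 3 and 7 ≡ 3 (mod 4), so (3/7) = −(7/3).
Reduce top mod 3: now compute (1/3).
Reached (1/3) = 1. Collecting the sign flips along the way, the symbol is -1.

-1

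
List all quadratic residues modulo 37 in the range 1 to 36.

Square k = 1,…,18 (k and 37−k give the same square):
1²=1, 2²=4, 3²=9, 4²=16, 5²=25, 6²=36, 7²≡12, 8²≡27, 9²≡7, 10²≡26, 11²≡10, 12²≡33, 13²≡21, 14²≡11, 15²≡3, 16²≡34, 17²≡30, 18²≡28 (mod 37).
So the quadratic residues mod 37 are {1, 3, 4, 7, 9, 10, 11, 12, 16, 21, 25, 26, 27, 28, 30, 33, 34, 36}.

1, 3, 4, 7, 9, 10, 11, 12, 16, 21, 25, 26, 27, 28, 30, 33, 34, 36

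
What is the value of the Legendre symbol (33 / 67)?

1

Reciprocity: 33 ≡ 1 and 67 ≡ 3 (mod 4), so (33/67) = +(67/33).
Reduce top mod 33: now compute (1/33).
Reached (1/33) = 1. Collecting the sign flips along the way, the symbol is +1.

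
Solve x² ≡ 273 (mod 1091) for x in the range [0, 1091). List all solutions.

545, 546

Since 1091 ≡ 3 (mod 4), a square root of 273 is 273^((1091+1)/4) = 273^273 mod 1091.
Repeated squaring: 273^2≡341, 273^4≡635, 273^8≡646, 273^16≡554, 273^32≡345, 273^64≡106, 273^128≡326, 273^256≡449 (mod 1091).
273^273 = 273^(256+16+1) ≡ 545 (mod 1091).
Check: 545² = 297025 ≡ 273 (mod 1091). The two roots are 545 and 546.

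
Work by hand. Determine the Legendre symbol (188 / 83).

First reduce: 188 ≡ 22 (mod 83).
Pull out 2: since 83 ≡ 3 (mod 8), (2/83) = -1.
Reciprocity: 11 ≡ 3 and 83 ≡ 3 (mod 4), so (11/83) = −(83/11).
Reduce top mod 11: now compute (6/11).
Pull out 2: since 11 ≡ 3 (mod 8), (2/11) = -1.
Reciprocity: 3 ≡ 3 and 11 ≡ 3 (mod 4), so (3/11) = −(11/3).
Reduce top mod 3: now compute (2/3).
Pull out 2: since 3 ≡ 3 (mod 8), (2/3) = -1.
Reached (1/3) = 1. Collecting the sign flips along the way, the symbol is -1.

-1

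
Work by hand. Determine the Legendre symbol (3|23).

Reciprocity: 3 ≡ 3 and 23 ≡ 3 (mod 4), so (3/23) = −(23/3).
Reduce top mod 3: now compute (2/3).
Pull out 2: since 3 ≡ 3 (mod 8), (2/3) = -1.
Reached (1/3) = 1. Collecting the sign flips along the way, the symbol is +1.

1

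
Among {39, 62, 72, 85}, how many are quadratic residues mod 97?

3

(39/97) = -1 → non-residue.
(62/97) = +1 → QR.
(72/97) = +1 → QR.
(85/97) = +1 → QR.
Total quadratic residues among the 4: 3.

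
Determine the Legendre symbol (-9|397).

1

Euler's criterion: (-9/397) ≡ 388^198 (mod 397).
388^2 ≡ 81 (mod 397)
388^4 ≡ 209 (mod 397)
388^8 ≡ 11 (mod 397)
388^16 ≡ 121 (mod 397)
388^32 ≡ 349 (mod 397)
388^64 ≡ 319 (mod 397)
388^128 ≡ 129 (mod 397)
388^198 = 388^(128+64+4+2) ≡ 1 (mod 397).
Result is 1, so (-9/397) = 1.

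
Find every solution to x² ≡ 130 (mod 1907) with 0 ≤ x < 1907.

Since 1907 ≡ 3 (mod 4), a square root of 130 is 130^((1907+1)/4) = 130^477 mod 1907.
Repeated squaring: 130^2≡1644, 130^4≡517, 130^8≡309, 130^16≡131, 130^32≡1905, 130^64≡4, 130^128≡16, 130^256≡256 (mod 1907).
130^477 = 130^(256+128+64+16+8+4+1) ≡ 993 (mod 1907).
Check: 993² = 986049 ≡ 130 (mod 1907). The two roots are 914 and 993.

914, 993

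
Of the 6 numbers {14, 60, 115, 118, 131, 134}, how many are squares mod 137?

(14/137) = +1 → QR.
(60/137) = +1 → QR.
(115/137) = +1 → QR.
(118/137) = +1 → QR.
(131/137) = -1 → non-residue.
(134/137) = -1 → non-residue.
Total quadratic residues among the 6: 4.

4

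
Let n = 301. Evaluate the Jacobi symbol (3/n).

Reciprocity: 3 ≡ 3 and 301 ≡ 1 (mod 4), so (3/301) = +(301/3).
Reduce top mod 3: now compute (1/3).
Reached (1/3) = 1. Collecting the sign flips along the way, the symbol is +1.

1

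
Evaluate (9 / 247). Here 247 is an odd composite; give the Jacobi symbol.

1

Reciprocity: 9 ≡ 1 and 247 ≡ 3 (mod 4), so (9/247) = +(247/9).
Reduce top mod 9: now compute (4/9).
Pull out 2^2: since 9 ≡ 1 (mod 8), (2/9) = +1, so (2/9)^2 = +1.
Reached (1/9) = 1. Collecting the sign flips along the way, the symbol is +1.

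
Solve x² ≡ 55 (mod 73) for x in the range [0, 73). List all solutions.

36, 37

73 ≡ 1 (mod 4), so we find a root by search.
Trying successive values, 36² = 1296 ≡ 55 (mod 73). The other root is 73 − 36 = 37.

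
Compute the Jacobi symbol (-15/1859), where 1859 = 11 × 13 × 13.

First reduce: -15 ≡ 1844 (mod 1859).
Pull out 2^2: since 1859 ≡ 3 (mod 8), (2/1859) = -1, so (2/1859)^2 = +1.
Reciprocity: 461 ≡ 1 and 1859 ≡ 3 (mod 4), so (461/1859) = +(1859/461).
Reduce top mod 461: now compute (15/461).
Reciprocity: 15 ≡ 3 and 461 ≡ 1 (mod 4), so (15/461) = +(461/15).
Reduce top mod 15: now compute (11/15).
Reciprocity: 11 ≡ 3 and 15 ≡ 3 (mod 4), so (11/15) = −(15/11).
Reduce top mod 11: now compute (4/11).
Pull out 2^2: since 11 ≡ 3 (mod 8), (2/11) = -1, so (2/11)^2 = +1.
Reached (1/11) = 1. Collecting the sign flips along the way, the symbol is -1.

-1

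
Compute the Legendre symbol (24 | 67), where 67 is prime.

1

Euler's criterion: (24/67) ≡ 24^33 (mod 67).
24^2 ≡ 40 (mod 67)
24^4 ≡ 59 (mod 67)
24^8 ≡ 64 (mod 67)
24^16 ≡ 9 (mod 67)
24^32 ≡ 14 (mod 67)
24^33 = 24^(32+1) ≡ 1 (mod 67).
Result is 1, so (24/67) = 1.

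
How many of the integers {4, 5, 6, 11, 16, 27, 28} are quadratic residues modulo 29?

5

(4/29) = +1 → QR.
(5/29) = +1 → QR.
(6/29) = +1 → QR.
(11/29) = -1 → non-residue.
(16/29) = +1 → QR.
(27/29) = -1 → non-residue.
(28/29) = +1 → QR.
Total quadratic residues among the 7: 5.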